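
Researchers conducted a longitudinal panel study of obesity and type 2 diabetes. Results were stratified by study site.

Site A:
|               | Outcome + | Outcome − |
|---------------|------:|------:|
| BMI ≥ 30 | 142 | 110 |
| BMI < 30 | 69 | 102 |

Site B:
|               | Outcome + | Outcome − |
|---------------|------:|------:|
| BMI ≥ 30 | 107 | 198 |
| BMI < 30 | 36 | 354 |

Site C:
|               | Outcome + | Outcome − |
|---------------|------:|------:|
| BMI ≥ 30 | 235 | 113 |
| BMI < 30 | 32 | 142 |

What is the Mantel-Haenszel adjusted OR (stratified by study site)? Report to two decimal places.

4.35

OR_MH = Σ(aᵢdᵢ/nᵢ) / Σ(bᵢcᵢ/nᵢ), where nᵢ is the stratum total.
Stratum 1 (Site A): n = 423; a·d/n = 142·102/423 = 34.2411; b·c/n = 110·69/423 = 17.9433
Stratum 2 (Site B): n = 695; a·d/n = 107·354/695 = 54.5007; b·c/n = 198·36/695 = 10.2561
Stratum 3 (Site C): n = 522; a·d/n = 235·142/522 = 63.9272; b·c/n = 113·32/522 = 6.9272
OR_MH = (34.2411 + 54.5007 + 63.9272) / (17.9433 + 10.2561 + 6.9272) = 152.6691 / 35.1266 = 4.34625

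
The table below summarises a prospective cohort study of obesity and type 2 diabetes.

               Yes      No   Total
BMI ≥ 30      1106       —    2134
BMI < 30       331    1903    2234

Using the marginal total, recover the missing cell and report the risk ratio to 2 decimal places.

The missing cell is in the exposed row: 2134 − 1106 = 1028.
So a = 1106, b = 1028, c = 331, d = 1903.
RR = [a/(a+b)] / [c/(c+d)] = (1106/2134) / (331/2234) = 0.51828/0.14816 = 3.49797

3.50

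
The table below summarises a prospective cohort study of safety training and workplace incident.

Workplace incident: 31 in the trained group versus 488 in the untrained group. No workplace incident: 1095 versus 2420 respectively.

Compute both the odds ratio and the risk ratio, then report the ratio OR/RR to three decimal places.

From the description: a = 31, b = 1095, c = 488, d = 2420.
OR = (31·2420)/(1095·488) = 75020/534360 = 0.14039
Risk in exposed = 31/1126 = 0.02753; risk in unexposed = 488/2908 = 0.16781; RR = 0.16406
OR/RR = 0.14039 / 0.16406 = 0.85575
The outcome is not rare, so the OR lies further from 1 than the RR.

0.856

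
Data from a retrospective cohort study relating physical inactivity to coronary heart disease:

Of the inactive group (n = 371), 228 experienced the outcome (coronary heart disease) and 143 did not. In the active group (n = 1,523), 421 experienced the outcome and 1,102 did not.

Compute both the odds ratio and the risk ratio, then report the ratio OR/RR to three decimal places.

From the description: a = 228, b = 143, c = 421, d = 1102.
OR = (228·1102)/(143·421) = 251256/60203 = 4.17348
Risk in exposed = 228/371 = 0.61456; risk in unexposed = 421/1523 = 0.27643; RR = 2.22320
OR/RR = 4.17348 / 2.22320 = 1.87724
The outcome is not rare, so the OR lies further from 1 than the RR.

1.877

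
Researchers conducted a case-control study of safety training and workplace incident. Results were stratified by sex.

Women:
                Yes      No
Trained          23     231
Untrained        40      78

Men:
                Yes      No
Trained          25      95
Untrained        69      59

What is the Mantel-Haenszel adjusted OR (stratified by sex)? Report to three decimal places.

OR_MH = Σ(aᵢdᵢ/nᵢ) / Σ(bᵢcᵢ/nᵢ), where nᵢ is the stratum total.
Stratum 1 (Women): n = 372; a·d/n = 23·78/372 = 4.8226; b·c/n = 231·40/372 = 24.8387
Stratum 2 (Men): n = 248; a·d/n = 25·59/248 = 5.9476; b·c/n = 95·69/248 = 26.4315
OR_MH = (4.8226 + 5.9476) / (24.8387 + 26.4315) = 10.7702 / 51.2702 = 0.21007

0.210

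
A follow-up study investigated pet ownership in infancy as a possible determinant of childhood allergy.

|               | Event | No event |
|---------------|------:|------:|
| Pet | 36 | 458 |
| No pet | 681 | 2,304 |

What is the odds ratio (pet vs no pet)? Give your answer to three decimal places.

Cells: a = 36, b = 458, c = 681, d = 2304.
OR = (a·d)/(b·c) = (36 × 2304) / (458 × 681) = 82944 / 311898 = 0.26593
Exposure is associated with lower odds of childhood allergy (OR = 0.27 < 1).

0.266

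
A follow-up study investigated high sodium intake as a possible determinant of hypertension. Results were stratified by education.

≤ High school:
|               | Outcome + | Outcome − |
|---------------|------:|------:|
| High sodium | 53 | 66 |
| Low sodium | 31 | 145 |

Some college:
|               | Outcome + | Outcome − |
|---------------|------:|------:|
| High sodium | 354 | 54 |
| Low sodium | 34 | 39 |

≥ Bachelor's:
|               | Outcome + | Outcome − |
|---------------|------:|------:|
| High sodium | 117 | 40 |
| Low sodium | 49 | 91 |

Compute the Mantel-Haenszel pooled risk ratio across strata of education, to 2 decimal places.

2.09

RR_MH = Σ(aᵢ·n₀ᵢ/nᵢ) / Σ(cᵢ·n₁ᵢ/nᵢ), with n₁ᵢ = aᵢ+bᵢ (exposed), n₀ᵢ = cᵢ+dᵢ (unexposed), nᵢ = n₁ᵢ+n₀ᵢ.
Stratum 1 (≤ High school): n₁ = 119, n₀ = 176, n = 295; a·n₀/n = 53·176/295 = 31.6203; c·n₁/n = 31·119/295 = 12.5051
Stratum 2 (Some college): n₁ = 408, n₀ = 73, n = 481; a·n₀/n = 354·73/481 = 53.7256; c·n₁/n = 34·408/481 = 28.8399
Stratum 3 (≥ Bachelor's): n₁ = 157, n₀ = 140, n = 297; a·n₀/n = 117·140/297 = 55.1515; c·n₁/n = 49·157/297 = 25.9024
RR_MH = (31.6203 + 53.7256 + 55.1515) / (12.5051 + 28.8399 + 25.9024) = 140.4974 / 67.2474 = 2.08926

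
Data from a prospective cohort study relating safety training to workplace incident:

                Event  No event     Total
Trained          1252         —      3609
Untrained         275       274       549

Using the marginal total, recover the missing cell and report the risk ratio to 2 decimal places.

The missing cell is in the exposed row: 3609 − 1252 = 2357.
So a = 1252, b = 2357, c = 275, d = 274.
RR = [a/(a+b)] / [c/(c+d)] = (1252/3609) / (275/549) = 0.34691/0.50091 = 0.69256

0.69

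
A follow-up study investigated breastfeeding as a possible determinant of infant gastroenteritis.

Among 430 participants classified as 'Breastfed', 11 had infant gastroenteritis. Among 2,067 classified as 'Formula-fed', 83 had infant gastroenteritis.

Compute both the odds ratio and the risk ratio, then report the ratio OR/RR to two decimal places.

From the description: a = 11, b = 419, c = 83, d = 1984.
OR = (11·1984)/(419·83) = 21824/34777 = 0.62754
Risk in exposed = 11/430 = 0.02558; risk in unexposed = 83/2067 = 0.04015; RR = 0.63707
OR/RR = 0.62754 / 0.63707 = 0.98504
The outcome is rare in both groups, so OR ≈ RR (ratio near 1).

0.99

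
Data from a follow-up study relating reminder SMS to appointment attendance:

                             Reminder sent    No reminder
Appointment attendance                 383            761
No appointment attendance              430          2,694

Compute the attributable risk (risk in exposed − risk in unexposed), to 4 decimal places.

Reading the table with exposure as columns: a = 383 (Reminder sent, case), b = 430 (Reminder sent, non-case), c = 761 (No reminder, case), d = 2694.
Risk in exposed = 383/813 = 0.471095; risk in unexposed = 761/3455 = 0.220260.
Risk difference = 0.471095 − 0.220260 = 0.250834

0.2508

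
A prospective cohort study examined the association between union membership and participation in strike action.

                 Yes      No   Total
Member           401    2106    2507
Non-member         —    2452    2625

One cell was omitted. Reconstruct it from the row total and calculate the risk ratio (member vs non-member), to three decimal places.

The missing cell is in the unexposed row: 2625 − 2452 = 173.
So a = 401, b = 2106, c = 173, d = 2452.
RR = [a/(a+b)] / [c/(c+d)] = (401/2507) / (173/2625) = 0.15995/0.06590 = 2.42702

2.427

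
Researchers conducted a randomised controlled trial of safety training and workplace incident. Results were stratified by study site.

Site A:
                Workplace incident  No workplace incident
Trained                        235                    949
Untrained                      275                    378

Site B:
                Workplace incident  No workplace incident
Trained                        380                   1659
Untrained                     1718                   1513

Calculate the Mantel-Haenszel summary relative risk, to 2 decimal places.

RR_MH = Σ(aᵢ·n₀ᵢ/nᵢ) / Σ(cᵢ·n₁ᵢ/nᵢ), with n₁ᵢ = aᵢ+bᵢ (exposed), n₀ᵢ = cᵢ+dᵢ (unexposed), nᵢ = n₁ᵢ+n₀ᵢ.
Stratum 1 (Site A): n₁ = 1184, n₀ = 653, n = 1837; a·n₀/n = 235·653/1837 = 83.5357; c·n₁/n = 275·1184/1837 = 177.2455
Stratum 2 (Site B): n₁ = 2039, n₀ = 3231, n = 5270; a·n₀/n = 380·3231/5270 = 232.9753; c·n₁/n = 1718·2039/5270 = 664.7063
RR_MH = (83.5357 + 232.9753) / (177.2455 + 664.7063) = 316.5110 / 841.9518 = 0.37593

0.38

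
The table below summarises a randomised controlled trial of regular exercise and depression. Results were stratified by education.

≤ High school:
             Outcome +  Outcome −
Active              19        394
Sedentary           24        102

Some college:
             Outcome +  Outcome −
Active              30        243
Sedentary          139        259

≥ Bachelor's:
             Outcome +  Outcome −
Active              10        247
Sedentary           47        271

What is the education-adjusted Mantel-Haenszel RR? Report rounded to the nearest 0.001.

RR_MH = Σ(aᵢ·n₀ᵢ/nᵢ) / Σ(cᵢ·n₁ᵢ/nᵢ), with n₁ᵢ = aᵢ+bᵢ (exposed), n₀ᵢ = cᵢ+dᵢ (unexposed), nᵢ = n₁ᵢ+n₀ᵢ.
Stratum 1 (≤ High school): n₁ = 413, n₀ = 126, n = 539; a·n₀/n = 19·126/539 = 4.4416; c·n₁/n = 24·413/539 = 18.3896
Stratum 2 (Some college): n₁ = 273, n₀ = 398, n = 671; a·n₀/n = 30·398/671 = 17.7943; c·n₁/n = 139·273/671 = 56.5529
Stratum 3 (≥ Bachelor's): n₁ = 257, n₀ = 318, n = 575; a·n₀/n = 10·318/575 = 5.5304; c·n₁/n = 47·257/575 = 21.0070
RR_MH = (4.4416 + 17.7943 + 5.5304) / (18.3896 + 56.5529 + 21.0070) = 27.7663 / 95.9495 = 0.28938

0.289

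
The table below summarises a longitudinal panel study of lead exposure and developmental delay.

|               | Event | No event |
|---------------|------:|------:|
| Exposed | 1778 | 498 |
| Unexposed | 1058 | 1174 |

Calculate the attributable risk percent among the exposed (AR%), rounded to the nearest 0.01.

Cells: a = 1778, b = 498, c = 1058, d = 1174.
Risk in exposed = 1778/2276 = 0.78120; risk in unexposed = 1058/2232 = 0.47401.
RR = 0.78120/0.47401 = 1.64804
AR% = (RR − 1)/RR × 100 = (1.64804 − 1)/1.64804 × 100 = 39.3219%

39.32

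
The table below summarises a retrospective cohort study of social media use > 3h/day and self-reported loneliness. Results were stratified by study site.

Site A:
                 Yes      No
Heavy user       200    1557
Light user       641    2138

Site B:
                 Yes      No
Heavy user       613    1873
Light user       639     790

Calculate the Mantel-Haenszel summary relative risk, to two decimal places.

0.53

RR_MH = Σ(aᵢ·n₀ᵢ/nᵢ) / Σ(cᵢ·n₁ᵢ/nᵢ), with n₁ᵢ = aᵢ+bᵢ (exposed), n₀ᵢ = cᵢ+dᵢ (unexposed), nᵢ = n₁ᵢ+n₀ᵢ.
Stratum 1 (Site A): n₁ = 1757, n₀ = 2779, n = 4536; a·n₀/n = 200·2779/4536 = 122.5309; c·n₁/n = 641·1757/4536 = 248.2886
Stratum 2 (Site B): n₁ = 2486, n₀ = 1429, n = 3915; a·n₀/n = 613·1429/3915 = 223.7489; c·n₁/n = 639·2486/3915 = 405.7609
RR_MH = (122.5309 + 223.7489) / (248.2886 + 405.7609) = 346.2798 / 654.0495 = 0.52944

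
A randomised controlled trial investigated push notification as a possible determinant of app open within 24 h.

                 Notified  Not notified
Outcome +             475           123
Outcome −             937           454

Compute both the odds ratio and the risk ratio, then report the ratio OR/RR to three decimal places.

Reading the table with exposure as columns: a = 475 (Notified, case), b = 937 (Notified, non-case), c = 123 (Not notified, case), d = 454.
OR = (475·454)/(937·123) = 215650/115251 = 1.87113
Risk in exposed = 475/1412 = 0.33640; risk in unexposed = 123/577 = 0.21317; RR = 1.57808
OR/RR = 1.87113 / 1.57808 = 1.18570
The outcome is not rare, so the OR lies further from 1 than the RR.

1.186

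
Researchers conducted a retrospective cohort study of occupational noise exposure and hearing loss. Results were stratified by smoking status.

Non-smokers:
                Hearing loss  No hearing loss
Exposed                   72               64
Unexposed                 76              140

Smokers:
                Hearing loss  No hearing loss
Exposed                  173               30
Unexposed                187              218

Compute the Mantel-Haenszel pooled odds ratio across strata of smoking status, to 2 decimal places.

3.93

OR_MH = Σ(aᵢdᵢ/nᵢ) / Σ(bᵢcᵢ/nᵢ), where nᵢ is the stratum total.
Stratum 1 (Non-smokers): n = 352; a·d/n = 72·140/352 = 28.6364; b·c/n = 64·76/352 = 13.8182
Stratum 2 (Smokers): n = 608; a·d/n = 173·218/608 = 62.0296; b·c/n = 30·187/608 = 9.2270
OR_MH = (28.6364 + 62.0296) / (13.8182 + 9.2270) = 90.6660 / 23.0452 = 3.93427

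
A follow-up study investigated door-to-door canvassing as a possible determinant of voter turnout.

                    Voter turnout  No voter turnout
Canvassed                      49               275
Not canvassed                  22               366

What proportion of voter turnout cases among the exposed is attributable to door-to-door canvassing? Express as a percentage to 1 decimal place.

62.5

Cells: a = 49, b = 275, c = 22, d = 366.
Risk in exposed = 49/324 = 0.15123; risk in unexposed = 22/388 = 0.05670.
RR = 0.15123/0.05670 = 2.66723
AR% = (RR − 1)/RR × 100 = (2.66723 − 1)/2.66723 × 100 = 62.5079%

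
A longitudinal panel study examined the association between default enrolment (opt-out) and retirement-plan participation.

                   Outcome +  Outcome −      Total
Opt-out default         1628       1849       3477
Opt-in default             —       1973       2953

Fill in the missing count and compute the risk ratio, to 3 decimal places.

1.411

The missing cell is in the unexposed row: 2953 − 1973 = 980.
So a = 1628, b = 1849, c = 980, d = 1973.
RR = [a/(a+b)] / [c/(c+d)] = (1628/3477) / (980/2953) = 0.46822/0.33187 = 1.41087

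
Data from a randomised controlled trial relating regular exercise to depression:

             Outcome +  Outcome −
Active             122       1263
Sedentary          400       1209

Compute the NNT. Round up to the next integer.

7

Risk in treated group = 122/1385 = 0.08809; risk in control = 400/1609 = 0.24860.
Absolute risk reduction = 0.24860 − 0.08809 = 0.16051
NNT = 1 / ARR = 1 / 0.16051 = 6.230 → round up → 7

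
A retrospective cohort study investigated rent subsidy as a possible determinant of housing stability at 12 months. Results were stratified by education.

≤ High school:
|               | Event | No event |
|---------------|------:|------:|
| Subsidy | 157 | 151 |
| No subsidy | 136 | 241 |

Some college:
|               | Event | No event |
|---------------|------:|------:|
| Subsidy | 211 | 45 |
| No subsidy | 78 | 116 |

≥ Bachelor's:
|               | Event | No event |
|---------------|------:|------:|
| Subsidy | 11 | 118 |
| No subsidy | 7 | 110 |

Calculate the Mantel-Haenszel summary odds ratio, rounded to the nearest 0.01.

OR_MH = Σ(aᵢdᵢ/nᵢ) / Σ(bᵢcᵢ/nᵢ), where nᵢ is the stratum total.
Stratum 1 (≤ High school): n = 685; a·d/n = 157·241/685 = 55.2365; b·c/n = 151·136/685 = 29.9796
Stratum 2 (Some college): n = 450; a·d/n = 211·116/450 = 54.3911; b·c/n = 45·78/450 = 7.8000
Stratum 3 (≥ Bachelor's): n = 246; a·d/n = 11·110/246 = 4.9187; b·c/n = 118·7/246 = 3.3577
OR_MH = (55.2365 + 54.3911 + 4.9187) / (29.9796 + 7.8000 + 3.3577) = 114.5463 / 41.1373 = 2.78449

2.78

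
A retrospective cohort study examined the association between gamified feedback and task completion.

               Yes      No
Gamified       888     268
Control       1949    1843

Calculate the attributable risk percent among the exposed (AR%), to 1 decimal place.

33.1

Cells: a = 888, b = 268, c = 1949, d = 1843.
Risk in exposed = 888/1156 = 0.76817; risk in unexposed = 1949/3792 = 0.51398.
RR = 0.76817/0.51398 = 1.49455
AR% = (RR − 1)/RR × 100 = (1.49455 − 1)/1.49455 × 100 = 33.0904%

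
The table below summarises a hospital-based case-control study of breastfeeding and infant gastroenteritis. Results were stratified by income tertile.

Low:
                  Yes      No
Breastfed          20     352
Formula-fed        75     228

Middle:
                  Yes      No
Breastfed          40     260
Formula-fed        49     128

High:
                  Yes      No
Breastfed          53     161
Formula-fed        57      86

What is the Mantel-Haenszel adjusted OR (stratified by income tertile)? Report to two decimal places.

OR_MH = Σ(aᵢdᵢ/nᵢ) / Σ(bᵢcᵢ/nᵢ), where nᵢ is the stratum total.
Stratum 1 (Low): n = 675; a·d/n = 20·228/675 = 6.7556; b·c/n = 352·75/675 = 39.1111
Stratum 2 (Middle): n = 477; a·d/n = 40·128/477 = 10.7338; b·c/n = 260·49/477 = 26.7086
Stratum 3 (High): n = 357; a·d/n = 53·86/357 = 12.7675; b·c/n = 161·57/357 = 25.7059
OR_MH = (6.7556 + 10.7338 + 12.7675) / (39.1111 + 26.7086 + 25.7059) = 30.2568 / 91.5256 = 0.33058

0.33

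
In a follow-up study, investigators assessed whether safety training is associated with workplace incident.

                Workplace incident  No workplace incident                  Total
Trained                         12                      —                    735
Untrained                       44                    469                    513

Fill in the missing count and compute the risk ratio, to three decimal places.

0.190

The missing cell is in the exposed row: 735 − 12 = 723.
So a = 12, b = 723, c = 44, d = 469.
RR = [a/(a+b)] / [c/(c+d)] = (12/735) / (44/513) = 0.01633/0.08577 = 0.19035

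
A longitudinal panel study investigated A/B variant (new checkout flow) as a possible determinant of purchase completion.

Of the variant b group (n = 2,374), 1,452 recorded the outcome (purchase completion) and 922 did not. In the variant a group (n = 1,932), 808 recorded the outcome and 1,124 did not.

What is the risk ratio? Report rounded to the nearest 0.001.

From the description: a = 1452, b = 922, c = 808, d = 1124.
Risk in exposed = 1452/2374 = 0.61163; risk in unexposed = 808/1932 = 0.41822.
RR = 0.61163 / 0.41822 = 1.46245
The risk among the exposed is 1.46 times that among the unexposed.

1.462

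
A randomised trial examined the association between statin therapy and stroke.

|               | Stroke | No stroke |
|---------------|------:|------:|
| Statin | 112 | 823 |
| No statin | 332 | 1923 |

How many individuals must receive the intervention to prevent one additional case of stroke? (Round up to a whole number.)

Risk in treated group = 112/935 = 0.11979; risk in control = 332/2255 = 0.14723.
Absolute risk reduction = 0.14723 − 0.11979 = 0.02744
NNT = 1 / ARR = 1 / 0.02744 = 36.440 → round up → 37

37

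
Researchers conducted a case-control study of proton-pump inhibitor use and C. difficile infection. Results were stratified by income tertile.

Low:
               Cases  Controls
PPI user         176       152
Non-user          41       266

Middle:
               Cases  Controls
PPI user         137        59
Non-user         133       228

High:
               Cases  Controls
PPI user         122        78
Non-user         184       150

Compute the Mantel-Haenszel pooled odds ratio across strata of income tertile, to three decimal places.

3.231

OR_MH = Σ(aᵢdᵢ/nᵢ) / Σ(bᵢcᵢ/nᵢ), where nᵢ is the stratum total.
Stratum 1 (Low): n = 635; a·d/n = 176·266/635 = 73.7260; b·c/n = 152·41/635 = 9.8142
Stratum 2 (Middle): n = 557; a·d/n = 137·228/557 = 56.0790; b·c/n = 59·133/557 = 14.0880
Stratum 3 (High): n = 534; a·d/n = 122·150/534 = 34.2697; b·c/n = 78·184/534 = 26.8764
OR_MH = (73.7260 + 56.0790 + 34.2697) / (9.8142 + 14.0880 + 26.8764) = 164.0746 / 50.7785 = 3.23118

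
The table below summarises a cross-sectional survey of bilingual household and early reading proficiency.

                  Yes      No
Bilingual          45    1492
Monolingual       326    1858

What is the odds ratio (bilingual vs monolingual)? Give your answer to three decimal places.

0.172

Cells: a = 45, b = 1492, c = 326, d = 1858.
OR = (a·d)/(b·c) = (45 × 1858) / (1492 × 326) = 83610 / 486392 = 0.17190
Exposure is associated with lower odds of early reading proficiency (OR = 0.17 < 1).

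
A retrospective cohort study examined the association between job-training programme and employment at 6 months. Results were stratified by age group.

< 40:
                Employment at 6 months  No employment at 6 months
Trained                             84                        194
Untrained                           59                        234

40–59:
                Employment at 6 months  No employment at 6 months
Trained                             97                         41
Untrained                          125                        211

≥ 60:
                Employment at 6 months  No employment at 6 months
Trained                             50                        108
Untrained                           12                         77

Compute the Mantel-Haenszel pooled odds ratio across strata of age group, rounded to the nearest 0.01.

2.58

OR_MH = Σ(aᵢdᵢ/nᵢ) / Σ(bᵢcᵢ/nᵢ), where nᵢ is the stratum total.
Stratum 1 (< 40): n = 571; a·d/n = 84·234/571 = 34.4238; b·c/n = 194·59/571 = 20.0455
Stratum 2 (40–59): n = 474; a·d/n = 97·211/474 = 43.1793; b·c/n = 41·125/474 = 10.8122
Stratum 3 (≥ 60): n = 247; a·d/n = 50·77/247 = 15.5870; b·c/n = 108·12/247 = 5.2470
OR_MH = (34.4238 + 43.1793 + 15.5870) / (20.0455 + 10.8122 + 5.2470) = 93.1902 / 36.1047 = 2.58111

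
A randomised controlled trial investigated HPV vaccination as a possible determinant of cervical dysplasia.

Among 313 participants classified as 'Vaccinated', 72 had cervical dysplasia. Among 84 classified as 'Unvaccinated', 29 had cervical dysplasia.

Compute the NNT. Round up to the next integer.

Risk in treated group = 72/313 = 0.23003; risk in control = 29/84 = 0.34524.
Absolute risk reduction = 0.34524 − 0.23003 = 0.11521
NNT = 1 / ARR = 1 / 0.11521 = 8.680 → round up → 9

9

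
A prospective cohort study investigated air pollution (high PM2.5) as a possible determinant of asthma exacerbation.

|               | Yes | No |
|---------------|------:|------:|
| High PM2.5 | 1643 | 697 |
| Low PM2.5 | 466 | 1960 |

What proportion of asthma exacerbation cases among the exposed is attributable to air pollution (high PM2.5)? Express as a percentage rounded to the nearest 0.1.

72.6

Cells: a = 1643, b = 697, c = 466, d = 1960.
Risk in exposed = 1643/2340 = 0.70214; risk in unexposed = 466/2426 = 0.19209.
RR = 0.70214/0.19209 = 3.65533
AR% = (RR − 1)/RR × 100 = (3.65533 − 1)/3.65533 × 100 = 72.6427%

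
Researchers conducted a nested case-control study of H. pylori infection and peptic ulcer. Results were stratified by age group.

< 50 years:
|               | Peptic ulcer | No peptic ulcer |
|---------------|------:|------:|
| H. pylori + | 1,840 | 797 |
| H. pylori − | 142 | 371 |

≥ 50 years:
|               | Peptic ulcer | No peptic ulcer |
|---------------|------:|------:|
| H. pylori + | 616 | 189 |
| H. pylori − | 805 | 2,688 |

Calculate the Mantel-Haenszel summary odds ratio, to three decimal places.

8.439

OR_MH = Σ(aᵢdᵢ/nᵢ) / Σ(bᵢcᵢ/nᵢ), where nᵢ is the stratum total.
Stratum 1 (< 50 years): n = 3150; a·d/n = 1840·371/3150 = 216.7111; b·c/n = 797·142/3150 = 35.9283
Stratum 2 (≥ 50 years): n = 4298; a·d/n = 616·2688/4298 = 385.2508; b·c/n = 189·805/4298 = 35.3990
OR_MH = (216.7111 + 385.2508) / (35.9283 + 35.3990) = 601.9619 / 71.3273 = 8.43944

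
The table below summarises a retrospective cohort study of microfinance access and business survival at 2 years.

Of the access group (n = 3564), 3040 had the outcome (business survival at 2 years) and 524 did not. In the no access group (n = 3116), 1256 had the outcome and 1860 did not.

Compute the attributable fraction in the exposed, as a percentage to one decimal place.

From the description: a = 3040, b = 524, c = 1256, d = 1860.
Risk in exposed = 3040/3564 = 0.85297; risk in unexposed = 1256/3116 = 0.40308.
RR = 0.85297/0.40308 = 2.11614
AR% = (RR − 1)/RR × 100 = (2.11614 − 1)/2.11614 × 100 = 52.7441%

52.7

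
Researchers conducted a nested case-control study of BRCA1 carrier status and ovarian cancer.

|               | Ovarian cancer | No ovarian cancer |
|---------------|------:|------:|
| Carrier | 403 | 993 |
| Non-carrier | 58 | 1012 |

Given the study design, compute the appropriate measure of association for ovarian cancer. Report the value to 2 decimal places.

7.08

Cells: a = 403, b = 993, c = 58, d = 1012.
This is a nested case-control study: participants were sampled on outcome status, so risks in the source population cannot be estimated directly — relative risk is not valid here. The odds ratio is the appropriate measure.
OR = (a·d)/(b·c) = (403 × 1012) / (993 × 58) = 407836 / 57594 = 7.08122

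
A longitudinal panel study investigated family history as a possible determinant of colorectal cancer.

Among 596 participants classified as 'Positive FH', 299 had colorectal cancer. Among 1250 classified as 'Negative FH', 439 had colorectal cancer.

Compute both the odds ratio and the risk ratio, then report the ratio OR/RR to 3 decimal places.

From the description: a = 299, b = 297, c = 439, d = 811.
OR = (299·811)/(297·439) = 242489/130383 = 1.85982
Risk in exposed = 299/596 = 0.50168; risk in unexposed = 439/1250 = 0.35120; RR = 1.42847
OR/RR = 1.85982 / 1.42847 = 1.30197
The outcome is not rare, so the OR lies further from 1 than the RR.

1.302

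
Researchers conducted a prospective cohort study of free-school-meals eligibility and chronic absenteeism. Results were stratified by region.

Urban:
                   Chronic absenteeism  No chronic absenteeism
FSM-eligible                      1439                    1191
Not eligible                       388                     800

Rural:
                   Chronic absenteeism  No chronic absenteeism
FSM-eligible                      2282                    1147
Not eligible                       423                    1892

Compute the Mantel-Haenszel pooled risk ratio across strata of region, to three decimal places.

RR_MH = Σ(aᵢ·n₀ᵢ/nᵢ) / Σ(cᵢ·n₁ᵢ/nᵢ), with n₁ᵢ = aᵢ+bᵢ (exposed), n₀ᵢ = cᵢ+dᵢ (unexposed), nᵢ = n₁ᵢ+n₀ᵢ.
Stratum 1 (Urban): n₁ = 2630, n₀ = 1188, n = 3818; a·n₀/n = 1439·1188/3818 = 447.7559; c·n₁/n = 388·2630/3818 = 267.2708
Stratum 2 (Rural): n₁ = 3429, n₀ = 2315, n = 5744; a·n₀/n = 2282·2315/5744 = 919.7127; c·n₁/n = 423·3429/5744 = 252.5186
RR_MH = (447.7559 + 919.7127) / (267.2708 + 252.5186) = 1367.4686 / 519.7895 = 2.63081

2.631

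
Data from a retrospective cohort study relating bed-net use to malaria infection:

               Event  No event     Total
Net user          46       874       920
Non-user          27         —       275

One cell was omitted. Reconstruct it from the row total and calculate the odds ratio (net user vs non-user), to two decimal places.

The missing cell is in the unexposed row: 275 − 27 = 248.
So a = 46, b = 874, c = 27, d = 248.
OR = (a·d)/(b·c) = (46 × 248) / (874 × 27) = 11408 / 23598 = 0.48343

0.48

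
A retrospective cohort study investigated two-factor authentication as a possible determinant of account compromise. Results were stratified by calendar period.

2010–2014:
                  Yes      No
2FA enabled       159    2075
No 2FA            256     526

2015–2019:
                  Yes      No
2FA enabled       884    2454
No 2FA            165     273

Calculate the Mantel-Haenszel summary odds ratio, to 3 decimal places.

OR_MH = Σ(aᵢdᵢ/nᵢ) / Σ(bᵢcᵢ/nᵢ), where nᵢ is the stratum total.
Stratum 1 (2010–2014): n = 3016; a·d/n = 159·526/3016 = 27.7301; b·c/n = 2075·256/3016 = 176.1273
Stratum 2 (2015–2019): n = 3776; a·d/n = 884·273/3776 = 63.9121; b·c/n = 2454·165/3776 = 107.2325
OR_MH = (27.7301 + 63.9121) / (176.1273 + 107.2325) = 91.6422 / 283.3598 = 0.32341

0.323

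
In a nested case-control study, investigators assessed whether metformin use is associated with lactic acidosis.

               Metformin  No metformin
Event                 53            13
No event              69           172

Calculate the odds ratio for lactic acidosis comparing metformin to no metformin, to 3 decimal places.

10.163

Reading the table with exposure as columns: a = 53 (Metformin, case), b = 69 (Metformin, non-case), c = 13 (No metformin, case), d = 172.
OR = (a·d)/(b·c) = (53 × 172) / (69 × 13) = 9116 / 897 = 10.16276
The odds of lactic acidosis are about 10.16 times as high in the metformin group.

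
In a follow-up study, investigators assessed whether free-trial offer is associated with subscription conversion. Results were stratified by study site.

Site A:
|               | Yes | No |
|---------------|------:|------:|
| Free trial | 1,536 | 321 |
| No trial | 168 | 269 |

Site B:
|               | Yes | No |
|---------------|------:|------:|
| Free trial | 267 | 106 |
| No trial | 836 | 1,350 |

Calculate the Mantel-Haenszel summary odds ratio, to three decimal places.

OR_MH = Σ(aᵢdᵢ/nᵢ) / Σ(bᵢcᵢ/nᵢ), where nᵢ is the stratum total.
Stratum 1 (Site A): n = 2294; a·d/n = 1536·269/2294 = 180.1151; b·c/n = 321·168/2294 = 23.5083
Stratum 2 (Site B): n = 2559; a·d/n = 267·1350/2559 = 140.8558; b·c/n = 106·836/2559 = 34.6292
OR_MH = (180.1151 + 140.8558) / (23.5083 + 34.6292) = 320.9709 / 58.1374 = 5.52090

5.521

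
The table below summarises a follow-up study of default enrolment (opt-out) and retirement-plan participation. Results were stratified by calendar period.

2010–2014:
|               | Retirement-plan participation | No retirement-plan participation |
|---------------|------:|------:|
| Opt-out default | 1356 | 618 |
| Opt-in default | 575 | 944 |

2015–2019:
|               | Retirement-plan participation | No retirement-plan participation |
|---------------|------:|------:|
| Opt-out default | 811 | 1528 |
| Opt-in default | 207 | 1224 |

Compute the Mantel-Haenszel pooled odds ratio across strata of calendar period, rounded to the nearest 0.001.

3.393

OR_MH = Σ(aᵢdᵢ/nᵢ) / Σ(bᵢcᵢ/nᵢ), where nᵢ is the stratum total.
Stratum 1 (2010–2014): n = 3493; a·d/n = 1356·944/3493 = 366.4655; b·c/n = 618·575/3493 = 101.7320
Stratum 2 (2015–2019): n = 3770; a·d/n = 811·1224/3770 = 263.3061; b·c/n = 1528·207/3770 = 83.8981
OR_MH = (366.4655 + 263.3061) / (101.7320 + 83.8981) = 629.7716 / 185.6302 = 3.39261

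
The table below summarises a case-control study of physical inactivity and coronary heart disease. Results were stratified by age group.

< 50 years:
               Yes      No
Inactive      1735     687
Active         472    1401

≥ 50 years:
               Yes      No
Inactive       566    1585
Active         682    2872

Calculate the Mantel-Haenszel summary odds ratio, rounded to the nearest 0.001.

3.211

OR_MH = Σ(aᵢdᵢ/nᵢ) / Σ(bᵢcᵢ/nᵢ), where nᵢ is the stratum total.
Stratum 1 (< 50 years): n = 4295; a·d/n = 1735·1401/4295 = 565.9453; b·c/n = 687·472/4295 = 75.4980
Stratum 2 (≥ 50 years): n = 5705; a·d/n = 566·2872/5705 = 284.9346; b·c/n = 1585·682/5705 = 189.4777
OR_MH = (565.9453 + 284.9346) / (75.4980 + 189.4777) = 850.8799 / 264.9757 = 3.21116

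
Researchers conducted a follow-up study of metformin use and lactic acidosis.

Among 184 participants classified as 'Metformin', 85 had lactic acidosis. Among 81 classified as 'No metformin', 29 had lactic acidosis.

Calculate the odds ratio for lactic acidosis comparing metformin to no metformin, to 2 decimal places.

From the description: a = 85, b = 99, c = 29, d = 52.
OR = (a·d)/(b·c) = (85 × 52) / (99 × 29) = 4420 / 2871 = 1.53953
The odds of lactic acidosis are about 1.54 times as high in the metformin group.

1.54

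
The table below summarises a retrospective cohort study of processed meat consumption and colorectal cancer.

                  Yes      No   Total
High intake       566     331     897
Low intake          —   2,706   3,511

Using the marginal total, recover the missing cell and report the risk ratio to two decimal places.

The missing cell is in the unexposed row: 3511 − 2706 = 805.
So a = 566, b = 331, c = 805, d = 2706.
RR = [a/(a+b)] / [c/(c+d)] = (566/897) / (805/3511) = 0.63099/0.22928 = 2.75207

2.75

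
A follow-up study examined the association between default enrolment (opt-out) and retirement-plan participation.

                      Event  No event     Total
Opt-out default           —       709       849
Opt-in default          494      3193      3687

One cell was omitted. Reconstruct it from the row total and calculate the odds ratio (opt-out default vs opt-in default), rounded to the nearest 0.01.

1.28

The missing cell is in the exposed row: 849 − 709 = 140.
So a = 140, b = 709, c = 494, d = 3193.
OR = (a·d)/(b·c) = (140 × 3193) / (709 × 494) = 447020 / 350246 = 1.27630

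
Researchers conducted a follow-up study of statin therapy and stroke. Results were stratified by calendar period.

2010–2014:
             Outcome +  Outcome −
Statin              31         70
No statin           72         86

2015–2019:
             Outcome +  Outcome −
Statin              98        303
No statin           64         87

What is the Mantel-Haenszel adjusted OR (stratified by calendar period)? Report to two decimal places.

0.47

OR_MH = Σ(aᵢdᵢ/nᵢ) / Σ(bᵢcᵢ/nᵢ), where nᵢ is the stratum total.
Stratum 1 (2010–2014): n = 259; a·d/n = 31·86/259 = 10.2934; b·c/n = 70·72/259 = 19.4595
Stratum 2 (2015–2019): n = 552; a·d/n = 98·87/552 = 15.4457; b·c/n = 303·64/552 = 35.1304
OR_MH = (10.2934 + 15.4457) / (19.4595 + 35.1304) = 25.7391 / 54.5899 = 0.47150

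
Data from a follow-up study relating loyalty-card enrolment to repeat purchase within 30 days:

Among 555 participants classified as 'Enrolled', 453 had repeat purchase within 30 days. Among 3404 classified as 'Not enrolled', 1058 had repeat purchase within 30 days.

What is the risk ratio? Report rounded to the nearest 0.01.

From the description: a = 453, b = 102, c = 1058, d = 2346.
Risk in exposed = 453/555 = 0.81622; risk in unexposed = 1058/3404 = 0.31081.
RR = 0.81622 / 0.31081 = 2.62609
The risk among the exposed is 2.63 times that among the unexposed.

2.63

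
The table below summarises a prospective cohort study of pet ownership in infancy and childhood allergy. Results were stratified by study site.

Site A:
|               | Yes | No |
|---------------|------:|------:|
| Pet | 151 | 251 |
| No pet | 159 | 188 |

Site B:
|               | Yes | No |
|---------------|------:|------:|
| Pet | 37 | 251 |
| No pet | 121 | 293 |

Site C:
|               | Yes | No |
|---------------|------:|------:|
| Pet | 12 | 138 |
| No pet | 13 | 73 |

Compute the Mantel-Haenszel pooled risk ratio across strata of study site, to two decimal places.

0.67

RR_MH = Σ(aᵢ·n₀ᵢ/nᵢ) / Σ(cᵢ·n₁ᵢ/nᵢ), with n₁ᵢ = aᵢ+bᵢ (exposed), n₀ᵢ = cᵢ+dᵢ (unexposed), nᵢ = n₁ᵢ+n₀ᵢ.
Stratum 1 (Site A): n₁ = 402, n₀ = 347, n = 749; a·n₀/n = 151·347/749 = 69.9559; c·n₁/n = 159·402/749 = 85.3378
Stratum 2 (Site B): n₁ = 288, n₀ = 414, n = 702; a·n₀/n = 37·414/702 = 21.8205; c·n₁/n = 121·288/702 = 49.6410
Stratum 3 (Site C): n₁ = 150, n₀ = 86, n = 236; a·n₀/n = 12·86/236 = 4.3729; c·n₁/n = 13·150/236 = 8.2627
RR_MH = (69.9559 + 21.8205 + 4.3729) / (85.3378 + 49.6410 + 8.2627) = 96.1493 / 143.2415 = 0.67124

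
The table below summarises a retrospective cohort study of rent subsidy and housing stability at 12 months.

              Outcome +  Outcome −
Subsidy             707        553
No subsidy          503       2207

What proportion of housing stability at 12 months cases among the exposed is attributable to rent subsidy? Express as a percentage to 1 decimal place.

66.9

Cells: a = 707, b = 553, c = 503, d = 2207.
Risk in exposed = 707/1260 = 0.56111; risk in unexposed = 503/2710 = 0.18561.
RR = 0.56111/0.18561 = 3.02308
AR% = (RR − 1)/RR × 100 = (3.02308 − 1)/3.02308 × 100 = 66.9212%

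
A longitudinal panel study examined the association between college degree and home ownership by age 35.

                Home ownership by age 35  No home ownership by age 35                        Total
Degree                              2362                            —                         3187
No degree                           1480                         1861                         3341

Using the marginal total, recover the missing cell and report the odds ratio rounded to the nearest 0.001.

The missing cell is in the exposed row: 3187 − 2362 = 825.
So a = 2362, b = 825, c = 1480, d = 1861.
OR = (a·d)/(b·c) = (2362 × 1861) / (825 × 1480) = 4395682 / 1221000 = 3.60007

3.600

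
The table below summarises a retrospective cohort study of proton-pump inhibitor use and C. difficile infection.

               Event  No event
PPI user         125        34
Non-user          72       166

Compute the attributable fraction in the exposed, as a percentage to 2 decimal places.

61.52

Cells: a = 125, b = 34, c = 72, d = 166.
Risk in exposed = 125/159 = 0.78616; risk in unexposed = 72/238 = 0.30252.
RR = 0.78616/0.30252 = 2.59871
AR% = (RR − 1)/RR × 100 = (2.59871 − 1)/2.59871 × 100 = 61.5193%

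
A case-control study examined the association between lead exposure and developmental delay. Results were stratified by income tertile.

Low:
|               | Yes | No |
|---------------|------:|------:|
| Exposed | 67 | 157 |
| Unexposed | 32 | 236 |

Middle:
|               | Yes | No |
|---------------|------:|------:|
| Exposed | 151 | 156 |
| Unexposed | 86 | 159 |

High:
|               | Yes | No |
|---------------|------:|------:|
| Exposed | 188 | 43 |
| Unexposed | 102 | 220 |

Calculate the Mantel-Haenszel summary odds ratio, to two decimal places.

OR_MH = Σ(aᵢdᵢ/nᵢ) / Σ(bᵢcᵢ/nᵢ), where nᵢ is the stratum total.
Stratum 1 (Low): n = 492; a·d/n = 67·236/492 = 32.1382; b·c/n = 157·32/492 = 10.2114
Stratum 2 (Middle): n = 552; a·d/n = 151·159/552 = 43.4946; b·c/n = 156·86/552 = 24.3043
Stratum 3 (High): n = 553; a·d/n = 188·220/553 = 74.7920; b·c/n = 43·102/553 = 7.9313
OR_MH = (32.1382 + 43.4946 + 74.7920) / (10.2114 + 24.3043 + 7.9313) = 150.4248 / 42.4470 = 3.54383

3.54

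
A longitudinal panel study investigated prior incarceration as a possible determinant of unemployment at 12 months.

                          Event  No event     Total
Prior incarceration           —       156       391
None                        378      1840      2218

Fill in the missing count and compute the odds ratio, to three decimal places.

7.333

The missing cell is in the exposed row: 391 − 156 = 235.
So a = 235, b = 156, c = 378, d = 1840.
OR = (a·d)/(b·c) = (235 × 1840) / (156 × 378) = 432400 / 58968 = 7.33279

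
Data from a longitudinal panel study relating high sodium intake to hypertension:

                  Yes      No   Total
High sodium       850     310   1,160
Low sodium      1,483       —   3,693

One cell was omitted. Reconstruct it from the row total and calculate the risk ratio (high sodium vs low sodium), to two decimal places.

The missing cell is in the unexposed row: 3693 − 1483 = 2210.
So a = 850, b = 310, c = 1483, d = 2210.
RR = [a/(a+b)] / [c/(c+d)] = (850/1160) / (1483/3693) = 0.73276/0.40157 = 1.82473

1.82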